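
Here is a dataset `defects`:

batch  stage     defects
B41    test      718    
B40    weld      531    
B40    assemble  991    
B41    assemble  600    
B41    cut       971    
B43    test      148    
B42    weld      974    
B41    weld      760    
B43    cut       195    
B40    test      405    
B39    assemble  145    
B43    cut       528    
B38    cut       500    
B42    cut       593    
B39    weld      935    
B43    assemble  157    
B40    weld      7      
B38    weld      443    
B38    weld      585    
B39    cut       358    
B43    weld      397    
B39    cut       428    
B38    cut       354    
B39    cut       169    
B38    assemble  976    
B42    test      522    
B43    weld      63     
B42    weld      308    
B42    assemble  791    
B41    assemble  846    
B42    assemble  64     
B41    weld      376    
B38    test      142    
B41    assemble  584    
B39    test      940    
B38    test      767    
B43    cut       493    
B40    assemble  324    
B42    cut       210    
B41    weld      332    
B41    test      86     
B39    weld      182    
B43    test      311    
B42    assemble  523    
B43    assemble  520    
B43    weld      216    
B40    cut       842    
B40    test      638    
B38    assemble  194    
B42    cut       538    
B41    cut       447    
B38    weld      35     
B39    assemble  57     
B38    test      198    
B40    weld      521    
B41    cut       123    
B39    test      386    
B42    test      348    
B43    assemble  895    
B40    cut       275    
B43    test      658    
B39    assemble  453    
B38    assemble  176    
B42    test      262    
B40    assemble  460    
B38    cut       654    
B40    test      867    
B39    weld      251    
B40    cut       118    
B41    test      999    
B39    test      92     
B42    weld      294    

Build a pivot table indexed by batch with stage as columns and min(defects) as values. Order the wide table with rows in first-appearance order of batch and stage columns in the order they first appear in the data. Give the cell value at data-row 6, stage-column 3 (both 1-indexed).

176

With rows in first-appearance order of batch, row 6 is batch=B38. stage columns in first-appearance order: test, weld, assemble, cut; column 3 is assemble.
Long rows with batch=B38, stage=assemble: min(976, 194, 176) = 176.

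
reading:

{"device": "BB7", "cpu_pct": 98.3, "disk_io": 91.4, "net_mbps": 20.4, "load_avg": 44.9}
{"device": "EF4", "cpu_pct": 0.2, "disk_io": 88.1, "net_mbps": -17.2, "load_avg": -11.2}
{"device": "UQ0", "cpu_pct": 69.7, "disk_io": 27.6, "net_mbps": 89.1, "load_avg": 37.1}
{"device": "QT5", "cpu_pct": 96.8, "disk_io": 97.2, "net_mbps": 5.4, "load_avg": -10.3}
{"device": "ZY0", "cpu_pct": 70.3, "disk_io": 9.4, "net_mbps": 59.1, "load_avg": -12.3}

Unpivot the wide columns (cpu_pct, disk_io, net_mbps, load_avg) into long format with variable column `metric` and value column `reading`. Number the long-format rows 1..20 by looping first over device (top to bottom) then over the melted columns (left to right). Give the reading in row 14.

97.2

20 rows total (5 × 4). Row 14: index ⌊(14-1)/4⌋ = 3 into device → QT5; (14-1) mod 4 = 1 into the melted columns → disk_io.
So row 14 is (QT5, disk_io, 97.2); reading = 97.2.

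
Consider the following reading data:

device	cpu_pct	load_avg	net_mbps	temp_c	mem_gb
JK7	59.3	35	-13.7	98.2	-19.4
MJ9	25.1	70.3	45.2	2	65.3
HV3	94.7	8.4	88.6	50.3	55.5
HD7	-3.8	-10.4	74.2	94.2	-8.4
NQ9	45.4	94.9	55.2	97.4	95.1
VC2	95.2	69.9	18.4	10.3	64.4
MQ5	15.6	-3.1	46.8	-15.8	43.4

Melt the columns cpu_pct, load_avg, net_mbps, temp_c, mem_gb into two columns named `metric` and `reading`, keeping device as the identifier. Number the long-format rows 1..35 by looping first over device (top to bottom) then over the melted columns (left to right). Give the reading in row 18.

74.2

35 rows total (7 × 5). Row 18: index ⌊(18-1)/5⌋ = 3 into device → HD7; (18-1) mod 5 = 2 into the melted columns → net_mbps.
So row 18 is (HD7, net_mbps, 74.2); reading = 74.2.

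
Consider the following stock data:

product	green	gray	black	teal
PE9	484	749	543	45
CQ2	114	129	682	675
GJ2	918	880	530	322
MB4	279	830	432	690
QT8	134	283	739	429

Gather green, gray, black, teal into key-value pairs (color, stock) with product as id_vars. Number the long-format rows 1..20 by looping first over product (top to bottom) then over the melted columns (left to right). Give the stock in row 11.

530

20 rows total (5 × 4). Row 11: index ⌊(11-1)/4⌋ = 2 into product → GJ2; (11-1) mod 4 = 2 into the melted columns → black.
So row 11 is (GJ2, black, 530); stock = 530.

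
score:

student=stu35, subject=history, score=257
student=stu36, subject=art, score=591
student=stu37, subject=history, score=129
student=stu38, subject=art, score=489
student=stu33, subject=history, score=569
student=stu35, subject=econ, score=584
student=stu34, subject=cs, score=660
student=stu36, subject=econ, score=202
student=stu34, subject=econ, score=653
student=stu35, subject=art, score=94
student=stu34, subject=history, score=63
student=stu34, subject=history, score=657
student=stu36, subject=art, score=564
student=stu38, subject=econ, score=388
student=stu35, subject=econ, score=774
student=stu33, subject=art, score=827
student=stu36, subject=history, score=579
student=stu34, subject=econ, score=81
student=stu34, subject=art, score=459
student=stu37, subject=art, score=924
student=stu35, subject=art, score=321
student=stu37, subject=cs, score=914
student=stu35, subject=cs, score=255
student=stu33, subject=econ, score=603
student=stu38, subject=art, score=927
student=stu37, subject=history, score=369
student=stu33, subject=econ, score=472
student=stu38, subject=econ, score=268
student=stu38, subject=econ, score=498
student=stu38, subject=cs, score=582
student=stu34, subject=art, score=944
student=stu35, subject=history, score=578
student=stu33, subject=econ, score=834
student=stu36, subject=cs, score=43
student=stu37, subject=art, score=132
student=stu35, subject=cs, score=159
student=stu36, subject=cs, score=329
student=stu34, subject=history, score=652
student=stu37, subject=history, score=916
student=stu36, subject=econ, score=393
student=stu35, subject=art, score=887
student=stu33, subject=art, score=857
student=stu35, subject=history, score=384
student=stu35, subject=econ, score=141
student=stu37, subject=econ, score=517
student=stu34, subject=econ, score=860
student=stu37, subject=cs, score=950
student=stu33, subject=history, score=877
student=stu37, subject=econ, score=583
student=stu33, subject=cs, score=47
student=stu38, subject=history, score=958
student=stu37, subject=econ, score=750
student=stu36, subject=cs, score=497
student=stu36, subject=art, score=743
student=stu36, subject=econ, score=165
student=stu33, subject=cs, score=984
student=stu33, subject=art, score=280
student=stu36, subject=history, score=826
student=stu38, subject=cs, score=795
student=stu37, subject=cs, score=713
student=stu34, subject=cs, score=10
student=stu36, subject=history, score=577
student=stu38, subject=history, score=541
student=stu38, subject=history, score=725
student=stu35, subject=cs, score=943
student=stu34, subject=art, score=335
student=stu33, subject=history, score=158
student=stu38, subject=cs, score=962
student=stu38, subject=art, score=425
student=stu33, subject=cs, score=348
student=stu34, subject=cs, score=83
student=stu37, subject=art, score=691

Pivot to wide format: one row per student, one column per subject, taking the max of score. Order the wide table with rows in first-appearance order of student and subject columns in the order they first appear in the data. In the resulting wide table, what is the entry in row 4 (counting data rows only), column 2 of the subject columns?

927

With rows in first-appearance order of student, row 4 is student=stu38. subject columns in first-appearance order: history, art, econ, cs; column 2 is art.
Long rows with student=stu38, subject=art: max(489, 927, 425) = 927.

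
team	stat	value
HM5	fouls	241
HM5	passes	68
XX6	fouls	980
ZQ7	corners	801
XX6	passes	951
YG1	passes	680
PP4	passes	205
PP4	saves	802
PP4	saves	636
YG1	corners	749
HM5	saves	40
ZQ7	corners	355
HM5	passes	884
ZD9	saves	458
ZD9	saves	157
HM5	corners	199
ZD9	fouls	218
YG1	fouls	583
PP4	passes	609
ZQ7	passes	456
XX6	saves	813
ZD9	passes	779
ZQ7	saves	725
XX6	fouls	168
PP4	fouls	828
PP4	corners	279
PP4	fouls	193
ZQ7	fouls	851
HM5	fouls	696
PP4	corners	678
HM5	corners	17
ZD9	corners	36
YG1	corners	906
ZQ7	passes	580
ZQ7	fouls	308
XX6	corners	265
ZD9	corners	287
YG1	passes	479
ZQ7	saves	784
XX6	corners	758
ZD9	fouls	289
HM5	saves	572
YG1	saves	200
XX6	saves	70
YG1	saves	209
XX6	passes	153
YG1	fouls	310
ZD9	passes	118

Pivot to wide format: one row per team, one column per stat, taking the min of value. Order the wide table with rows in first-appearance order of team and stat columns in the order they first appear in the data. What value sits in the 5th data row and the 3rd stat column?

279

With rows in first-appearance order of team, row 5 is team=PP4. stat columns in first-appearance order: fouls, passes, corners, saves; column 3 is corners.
Long rows with team=PP4, stat=corners: min(279, 678) = 279.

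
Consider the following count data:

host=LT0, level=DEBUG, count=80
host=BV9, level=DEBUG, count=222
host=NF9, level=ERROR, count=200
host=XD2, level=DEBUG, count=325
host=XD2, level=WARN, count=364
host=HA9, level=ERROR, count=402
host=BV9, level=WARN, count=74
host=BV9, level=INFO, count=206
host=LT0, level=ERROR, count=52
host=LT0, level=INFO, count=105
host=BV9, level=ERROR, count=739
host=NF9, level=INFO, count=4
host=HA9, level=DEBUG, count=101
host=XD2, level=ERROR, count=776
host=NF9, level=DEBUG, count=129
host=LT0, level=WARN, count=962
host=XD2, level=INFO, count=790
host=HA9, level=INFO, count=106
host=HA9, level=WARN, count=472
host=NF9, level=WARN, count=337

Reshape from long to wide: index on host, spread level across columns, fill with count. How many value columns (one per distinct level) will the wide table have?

4

4 distinct level values: INFO, ERROR, WARN, DEBUG.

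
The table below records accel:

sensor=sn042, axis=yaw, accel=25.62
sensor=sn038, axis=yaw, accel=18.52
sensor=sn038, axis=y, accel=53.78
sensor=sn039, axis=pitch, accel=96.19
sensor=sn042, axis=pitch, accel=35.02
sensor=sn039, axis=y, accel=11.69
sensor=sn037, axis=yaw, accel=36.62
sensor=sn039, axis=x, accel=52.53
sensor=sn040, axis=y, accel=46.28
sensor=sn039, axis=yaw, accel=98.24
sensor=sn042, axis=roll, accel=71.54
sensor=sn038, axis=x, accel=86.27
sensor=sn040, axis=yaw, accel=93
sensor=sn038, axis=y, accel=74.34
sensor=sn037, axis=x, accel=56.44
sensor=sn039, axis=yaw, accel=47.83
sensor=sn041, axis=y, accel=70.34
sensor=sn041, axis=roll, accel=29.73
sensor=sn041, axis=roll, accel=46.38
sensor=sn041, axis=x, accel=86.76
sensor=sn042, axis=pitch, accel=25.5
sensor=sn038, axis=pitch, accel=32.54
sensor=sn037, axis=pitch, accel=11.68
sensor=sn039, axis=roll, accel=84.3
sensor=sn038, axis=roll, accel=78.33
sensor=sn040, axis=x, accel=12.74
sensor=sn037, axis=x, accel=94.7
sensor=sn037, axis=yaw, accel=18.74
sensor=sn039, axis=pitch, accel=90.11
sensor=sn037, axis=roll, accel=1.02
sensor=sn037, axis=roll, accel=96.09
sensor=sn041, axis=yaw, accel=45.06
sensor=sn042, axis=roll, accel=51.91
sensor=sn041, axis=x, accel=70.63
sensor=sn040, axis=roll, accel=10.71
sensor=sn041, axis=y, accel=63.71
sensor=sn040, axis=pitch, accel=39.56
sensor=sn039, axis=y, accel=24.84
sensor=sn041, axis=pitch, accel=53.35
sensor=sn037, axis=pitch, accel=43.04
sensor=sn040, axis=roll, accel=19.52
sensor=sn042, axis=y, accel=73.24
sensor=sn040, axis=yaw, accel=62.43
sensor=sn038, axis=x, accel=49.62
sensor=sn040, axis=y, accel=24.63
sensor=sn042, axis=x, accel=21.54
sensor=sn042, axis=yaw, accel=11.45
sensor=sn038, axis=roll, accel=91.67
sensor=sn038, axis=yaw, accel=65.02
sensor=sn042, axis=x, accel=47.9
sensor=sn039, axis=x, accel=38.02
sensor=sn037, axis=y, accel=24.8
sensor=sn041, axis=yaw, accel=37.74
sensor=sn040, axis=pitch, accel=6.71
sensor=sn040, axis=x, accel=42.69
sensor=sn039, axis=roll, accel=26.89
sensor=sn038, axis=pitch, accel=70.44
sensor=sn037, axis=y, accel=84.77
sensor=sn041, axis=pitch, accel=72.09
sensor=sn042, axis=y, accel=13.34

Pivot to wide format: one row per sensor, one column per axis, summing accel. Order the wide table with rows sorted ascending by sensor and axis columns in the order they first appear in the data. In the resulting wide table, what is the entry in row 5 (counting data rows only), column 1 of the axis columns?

With rows sorted ascending by sensor, row 5 is sensor=sn041. axis columns in first-appearance order: yaw, y, pitch, x, roll; column 1 is yaw.
Long rows with sensor=sn041, axis=yaw: 45.06 + 37.74 = 82.80.

82.80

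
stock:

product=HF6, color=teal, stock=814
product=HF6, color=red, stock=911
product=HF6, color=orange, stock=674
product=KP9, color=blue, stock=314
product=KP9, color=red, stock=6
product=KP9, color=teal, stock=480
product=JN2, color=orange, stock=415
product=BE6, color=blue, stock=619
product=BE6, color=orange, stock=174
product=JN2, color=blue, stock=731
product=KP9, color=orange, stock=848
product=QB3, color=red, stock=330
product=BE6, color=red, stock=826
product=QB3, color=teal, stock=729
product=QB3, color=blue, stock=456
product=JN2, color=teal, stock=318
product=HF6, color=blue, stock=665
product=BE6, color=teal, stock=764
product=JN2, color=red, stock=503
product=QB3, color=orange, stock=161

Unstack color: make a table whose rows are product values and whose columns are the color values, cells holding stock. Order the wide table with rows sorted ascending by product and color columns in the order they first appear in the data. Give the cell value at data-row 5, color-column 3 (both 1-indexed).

With rows sorted ascending by product, row 5 is product=QB3. color columns in first-appearance order: teal, red, orange, blue; column 3 is orange.
Long rows with product=QB3, color=orange: stock = 161.

161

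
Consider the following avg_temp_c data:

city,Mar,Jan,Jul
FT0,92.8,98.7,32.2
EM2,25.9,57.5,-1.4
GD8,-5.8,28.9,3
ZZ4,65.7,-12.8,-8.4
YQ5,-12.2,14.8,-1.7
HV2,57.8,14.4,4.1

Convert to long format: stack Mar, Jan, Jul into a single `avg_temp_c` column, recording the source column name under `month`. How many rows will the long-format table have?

18

6 city values × 3 melted columns = 18 rows.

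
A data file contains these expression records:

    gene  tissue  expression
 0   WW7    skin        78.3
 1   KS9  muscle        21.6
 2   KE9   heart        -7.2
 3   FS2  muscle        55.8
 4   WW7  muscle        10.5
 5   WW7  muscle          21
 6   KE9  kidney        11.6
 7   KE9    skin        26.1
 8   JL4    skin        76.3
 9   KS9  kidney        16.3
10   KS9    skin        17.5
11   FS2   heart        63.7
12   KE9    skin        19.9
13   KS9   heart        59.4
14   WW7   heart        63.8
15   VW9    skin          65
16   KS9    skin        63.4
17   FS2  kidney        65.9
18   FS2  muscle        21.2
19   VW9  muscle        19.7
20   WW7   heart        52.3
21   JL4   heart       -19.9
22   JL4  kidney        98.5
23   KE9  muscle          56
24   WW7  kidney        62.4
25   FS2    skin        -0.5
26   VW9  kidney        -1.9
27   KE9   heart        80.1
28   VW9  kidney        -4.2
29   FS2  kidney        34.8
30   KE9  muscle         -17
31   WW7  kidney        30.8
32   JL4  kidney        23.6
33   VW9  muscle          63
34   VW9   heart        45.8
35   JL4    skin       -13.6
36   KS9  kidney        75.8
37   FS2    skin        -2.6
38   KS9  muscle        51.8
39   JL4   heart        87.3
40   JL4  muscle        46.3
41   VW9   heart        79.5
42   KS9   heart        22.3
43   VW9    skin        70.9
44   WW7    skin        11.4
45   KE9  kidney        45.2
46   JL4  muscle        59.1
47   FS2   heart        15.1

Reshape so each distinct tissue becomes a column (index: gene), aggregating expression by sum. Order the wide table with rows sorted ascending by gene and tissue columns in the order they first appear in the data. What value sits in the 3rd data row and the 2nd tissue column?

With rows sorted ascending by gene, row 3 is gene=KE9. tissue columns in first-appearance order: skin, muscle, heart, kidney; column 2 is muscle.
Long rows with gene=KE9, tissue=muscle: 56 + -17 = 39.

39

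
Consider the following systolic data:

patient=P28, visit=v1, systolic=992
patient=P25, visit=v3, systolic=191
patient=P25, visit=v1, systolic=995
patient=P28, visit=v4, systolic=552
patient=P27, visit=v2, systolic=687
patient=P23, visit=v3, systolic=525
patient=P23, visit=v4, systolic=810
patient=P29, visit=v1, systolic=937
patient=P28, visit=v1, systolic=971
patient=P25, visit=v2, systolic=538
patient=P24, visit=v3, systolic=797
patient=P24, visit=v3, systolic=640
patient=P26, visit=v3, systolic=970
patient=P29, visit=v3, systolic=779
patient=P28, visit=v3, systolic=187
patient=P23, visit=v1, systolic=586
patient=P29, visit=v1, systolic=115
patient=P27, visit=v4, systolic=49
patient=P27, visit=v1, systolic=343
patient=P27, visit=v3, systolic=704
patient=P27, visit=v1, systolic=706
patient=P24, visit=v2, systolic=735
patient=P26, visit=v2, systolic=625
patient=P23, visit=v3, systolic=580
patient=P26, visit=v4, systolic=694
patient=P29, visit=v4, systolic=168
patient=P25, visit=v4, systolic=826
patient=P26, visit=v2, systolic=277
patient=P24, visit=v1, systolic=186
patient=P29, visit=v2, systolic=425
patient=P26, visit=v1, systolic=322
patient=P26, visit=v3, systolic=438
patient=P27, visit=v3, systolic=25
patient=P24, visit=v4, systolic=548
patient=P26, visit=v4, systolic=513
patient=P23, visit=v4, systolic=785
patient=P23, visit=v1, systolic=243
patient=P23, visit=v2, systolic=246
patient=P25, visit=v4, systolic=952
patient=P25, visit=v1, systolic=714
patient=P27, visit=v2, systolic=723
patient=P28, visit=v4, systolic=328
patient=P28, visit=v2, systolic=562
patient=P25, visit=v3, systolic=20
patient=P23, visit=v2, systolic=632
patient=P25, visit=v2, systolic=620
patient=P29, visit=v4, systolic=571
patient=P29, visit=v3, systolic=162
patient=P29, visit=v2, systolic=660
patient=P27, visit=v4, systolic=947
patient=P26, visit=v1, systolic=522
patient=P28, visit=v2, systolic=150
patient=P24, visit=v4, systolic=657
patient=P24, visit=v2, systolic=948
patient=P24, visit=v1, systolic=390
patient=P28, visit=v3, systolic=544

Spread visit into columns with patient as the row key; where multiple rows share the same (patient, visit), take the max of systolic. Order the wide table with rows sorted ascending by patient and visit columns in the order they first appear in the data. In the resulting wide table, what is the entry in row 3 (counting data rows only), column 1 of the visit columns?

995

With rows sorted ascending by patient, row 3 is patient=P25. visit columns in first-appearance order: v1, v3, v4, v2; column 1 is v1.
Long rows with patient=P25, visit=v1: max(995, 714) = 995.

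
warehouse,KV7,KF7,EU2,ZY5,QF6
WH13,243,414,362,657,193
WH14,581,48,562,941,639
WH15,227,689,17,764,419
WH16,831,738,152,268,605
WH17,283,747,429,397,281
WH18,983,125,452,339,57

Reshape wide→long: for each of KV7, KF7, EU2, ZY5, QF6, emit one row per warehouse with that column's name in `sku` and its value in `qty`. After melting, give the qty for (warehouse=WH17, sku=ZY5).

397

Unpivoting turns each (warehouse, wide-column) pair into one long row.
The wide cell at row WH17, column ZY5 holds 397, so the long row (WH17, ZY5) has qty=397.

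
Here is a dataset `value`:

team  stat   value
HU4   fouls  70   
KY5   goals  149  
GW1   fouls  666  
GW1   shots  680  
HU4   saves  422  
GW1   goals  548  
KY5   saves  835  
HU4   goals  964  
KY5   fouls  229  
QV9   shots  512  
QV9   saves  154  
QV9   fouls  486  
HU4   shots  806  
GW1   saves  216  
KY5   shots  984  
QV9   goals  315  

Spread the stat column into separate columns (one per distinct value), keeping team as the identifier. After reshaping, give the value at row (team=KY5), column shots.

Wide layout: rows indexed by team, columns are the 4 distinct stat values (fouls, goals, shots, saves).
Cell (team=KY5, stat=shots) draws from the long row where team=KY5 and stat=shots, which has value=984.

984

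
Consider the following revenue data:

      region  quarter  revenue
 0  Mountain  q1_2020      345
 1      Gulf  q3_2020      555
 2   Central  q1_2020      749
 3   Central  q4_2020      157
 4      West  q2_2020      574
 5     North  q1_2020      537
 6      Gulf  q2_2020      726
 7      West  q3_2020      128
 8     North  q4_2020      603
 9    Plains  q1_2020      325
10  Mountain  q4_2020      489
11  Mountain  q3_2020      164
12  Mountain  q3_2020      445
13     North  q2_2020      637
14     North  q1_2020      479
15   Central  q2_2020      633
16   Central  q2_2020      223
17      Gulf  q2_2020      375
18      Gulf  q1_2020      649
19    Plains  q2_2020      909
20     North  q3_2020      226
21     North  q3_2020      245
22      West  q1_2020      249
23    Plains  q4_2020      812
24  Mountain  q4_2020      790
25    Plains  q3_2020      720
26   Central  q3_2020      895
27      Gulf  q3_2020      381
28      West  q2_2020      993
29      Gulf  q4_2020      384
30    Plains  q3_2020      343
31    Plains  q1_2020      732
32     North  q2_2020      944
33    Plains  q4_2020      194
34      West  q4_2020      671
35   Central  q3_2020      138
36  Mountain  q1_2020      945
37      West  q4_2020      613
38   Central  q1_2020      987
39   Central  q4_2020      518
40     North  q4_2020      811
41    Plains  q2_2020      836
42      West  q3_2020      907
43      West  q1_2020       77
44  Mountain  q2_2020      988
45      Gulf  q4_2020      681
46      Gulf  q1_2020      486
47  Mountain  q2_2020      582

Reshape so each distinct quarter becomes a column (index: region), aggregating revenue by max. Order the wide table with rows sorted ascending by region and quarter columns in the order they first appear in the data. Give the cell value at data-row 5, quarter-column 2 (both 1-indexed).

With rows sorted ascending by region, row 5 is region=Plains. quarter columns in first-appearance order: q1_2020, q3_2020, q4_2020, q2_2020; column 2 is q3_2020.
Long rows with region=Plains, quarter=q3_2020: max(720, 343) = 720.

720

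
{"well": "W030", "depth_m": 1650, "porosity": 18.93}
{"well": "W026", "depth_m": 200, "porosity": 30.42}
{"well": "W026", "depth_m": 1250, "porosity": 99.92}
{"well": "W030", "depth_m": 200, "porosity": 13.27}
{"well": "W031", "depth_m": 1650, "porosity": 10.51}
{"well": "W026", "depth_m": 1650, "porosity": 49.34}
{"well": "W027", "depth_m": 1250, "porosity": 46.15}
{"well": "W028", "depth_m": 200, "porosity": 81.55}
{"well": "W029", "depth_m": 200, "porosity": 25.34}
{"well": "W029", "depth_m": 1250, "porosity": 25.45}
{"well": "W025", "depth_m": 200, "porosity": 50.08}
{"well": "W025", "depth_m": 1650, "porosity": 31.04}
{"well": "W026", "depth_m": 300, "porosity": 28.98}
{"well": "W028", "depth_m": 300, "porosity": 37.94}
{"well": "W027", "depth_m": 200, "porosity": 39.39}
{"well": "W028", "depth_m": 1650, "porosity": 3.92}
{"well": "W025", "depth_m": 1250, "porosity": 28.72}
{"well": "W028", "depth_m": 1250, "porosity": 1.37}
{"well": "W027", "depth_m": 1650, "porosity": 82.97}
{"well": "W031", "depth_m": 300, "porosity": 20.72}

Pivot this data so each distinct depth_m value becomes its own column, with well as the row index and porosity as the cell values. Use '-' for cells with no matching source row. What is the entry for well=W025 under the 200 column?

The long row with well=W025, depth_m=200 has porosity=50.08.

50.08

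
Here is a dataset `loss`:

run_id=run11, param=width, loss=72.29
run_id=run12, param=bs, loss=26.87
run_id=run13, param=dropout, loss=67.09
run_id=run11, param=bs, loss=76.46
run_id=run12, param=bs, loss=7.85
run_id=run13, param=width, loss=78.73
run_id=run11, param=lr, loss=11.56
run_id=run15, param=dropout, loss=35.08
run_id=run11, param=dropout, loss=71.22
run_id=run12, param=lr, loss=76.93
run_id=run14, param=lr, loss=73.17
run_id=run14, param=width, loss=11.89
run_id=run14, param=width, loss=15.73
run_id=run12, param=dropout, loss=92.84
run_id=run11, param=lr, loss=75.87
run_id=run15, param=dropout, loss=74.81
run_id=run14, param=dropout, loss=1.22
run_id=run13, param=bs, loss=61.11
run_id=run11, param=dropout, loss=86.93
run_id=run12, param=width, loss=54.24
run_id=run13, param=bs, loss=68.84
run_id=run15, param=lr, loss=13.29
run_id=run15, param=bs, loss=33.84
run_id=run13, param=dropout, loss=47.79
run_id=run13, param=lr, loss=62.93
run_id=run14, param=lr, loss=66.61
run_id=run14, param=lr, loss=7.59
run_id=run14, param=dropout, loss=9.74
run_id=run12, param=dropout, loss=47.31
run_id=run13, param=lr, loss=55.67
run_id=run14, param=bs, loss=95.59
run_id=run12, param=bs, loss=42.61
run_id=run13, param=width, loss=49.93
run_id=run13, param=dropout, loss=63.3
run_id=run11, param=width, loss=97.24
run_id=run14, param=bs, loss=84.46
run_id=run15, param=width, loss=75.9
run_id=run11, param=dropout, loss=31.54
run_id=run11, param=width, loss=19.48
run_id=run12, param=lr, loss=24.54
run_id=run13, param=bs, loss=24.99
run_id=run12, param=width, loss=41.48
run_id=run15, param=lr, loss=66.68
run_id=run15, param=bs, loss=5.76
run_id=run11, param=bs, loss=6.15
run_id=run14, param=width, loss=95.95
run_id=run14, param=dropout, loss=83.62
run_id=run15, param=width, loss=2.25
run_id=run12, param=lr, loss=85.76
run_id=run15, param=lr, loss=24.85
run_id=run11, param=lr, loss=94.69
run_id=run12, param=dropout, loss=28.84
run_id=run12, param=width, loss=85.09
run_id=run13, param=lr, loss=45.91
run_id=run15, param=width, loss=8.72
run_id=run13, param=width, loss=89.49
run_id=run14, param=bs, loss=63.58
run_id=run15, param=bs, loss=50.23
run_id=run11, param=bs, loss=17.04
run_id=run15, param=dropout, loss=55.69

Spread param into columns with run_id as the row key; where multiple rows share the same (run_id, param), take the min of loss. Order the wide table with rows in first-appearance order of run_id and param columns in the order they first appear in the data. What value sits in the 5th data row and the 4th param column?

With rows in first-appearance order of run_id, row 5 is run_id=run14. param columns in first-appearance order: width, bs, dropout, lr; column 4 is lr.
Long rows with run_id=run14, param=lr: min(73.17, 66.61, 7.59) = 7.59.

7.59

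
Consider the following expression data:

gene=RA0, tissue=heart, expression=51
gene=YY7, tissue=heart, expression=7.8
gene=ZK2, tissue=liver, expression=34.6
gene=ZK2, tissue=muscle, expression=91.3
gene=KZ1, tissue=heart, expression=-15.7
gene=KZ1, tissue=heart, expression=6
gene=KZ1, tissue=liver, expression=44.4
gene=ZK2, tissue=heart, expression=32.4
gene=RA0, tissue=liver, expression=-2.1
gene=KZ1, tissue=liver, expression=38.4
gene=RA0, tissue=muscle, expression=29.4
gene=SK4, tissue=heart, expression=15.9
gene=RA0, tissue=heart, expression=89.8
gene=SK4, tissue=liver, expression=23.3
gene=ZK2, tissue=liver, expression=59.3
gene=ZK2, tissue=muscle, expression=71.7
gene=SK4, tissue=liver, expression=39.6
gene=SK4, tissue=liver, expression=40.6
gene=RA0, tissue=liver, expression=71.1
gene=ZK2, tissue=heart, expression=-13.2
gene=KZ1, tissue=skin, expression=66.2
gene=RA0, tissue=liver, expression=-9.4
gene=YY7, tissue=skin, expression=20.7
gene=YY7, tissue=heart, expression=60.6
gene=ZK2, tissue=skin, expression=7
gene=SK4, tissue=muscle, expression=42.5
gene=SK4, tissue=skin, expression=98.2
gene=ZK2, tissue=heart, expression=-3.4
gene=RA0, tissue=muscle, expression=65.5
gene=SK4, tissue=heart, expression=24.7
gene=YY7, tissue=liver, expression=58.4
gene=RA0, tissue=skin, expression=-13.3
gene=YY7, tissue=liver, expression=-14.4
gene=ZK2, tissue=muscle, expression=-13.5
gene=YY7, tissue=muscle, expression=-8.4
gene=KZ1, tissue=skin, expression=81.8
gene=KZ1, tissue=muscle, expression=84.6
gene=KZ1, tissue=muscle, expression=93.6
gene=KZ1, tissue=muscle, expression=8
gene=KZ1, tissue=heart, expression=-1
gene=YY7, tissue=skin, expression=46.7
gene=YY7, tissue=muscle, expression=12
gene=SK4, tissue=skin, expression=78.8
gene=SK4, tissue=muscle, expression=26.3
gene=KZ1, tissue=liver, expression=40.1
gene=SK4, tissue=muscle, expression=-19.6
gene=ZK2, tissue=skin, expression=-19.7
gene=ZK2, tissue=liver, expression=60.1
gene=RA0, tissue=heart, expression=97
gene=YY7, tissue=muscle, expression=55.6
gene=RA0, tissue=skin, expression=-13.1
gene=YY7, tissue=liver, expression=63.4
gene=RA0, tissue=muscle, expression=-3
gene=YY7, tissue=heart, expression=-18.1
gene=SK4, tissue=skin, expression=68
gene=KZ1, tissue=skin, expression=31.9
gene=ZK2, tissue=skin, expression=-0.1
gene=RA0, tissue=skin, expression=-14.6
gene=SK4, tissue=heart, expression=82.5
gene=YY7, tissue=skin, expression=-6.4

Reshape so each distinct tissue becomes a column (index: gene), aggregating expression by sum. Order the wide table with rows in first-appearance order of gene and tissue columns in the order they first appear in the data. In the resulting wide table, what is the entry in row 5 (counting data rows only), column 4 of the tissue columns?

With rows in first-appearance order of gene, row 5 is gene=SK4. tissue columns in first-appearance order: heart, liver, muscle, skin; column 4 is skin.
Long rows with gene=SK4, tissue=skin: 98.2 + 78.8 + 68 = 245.

245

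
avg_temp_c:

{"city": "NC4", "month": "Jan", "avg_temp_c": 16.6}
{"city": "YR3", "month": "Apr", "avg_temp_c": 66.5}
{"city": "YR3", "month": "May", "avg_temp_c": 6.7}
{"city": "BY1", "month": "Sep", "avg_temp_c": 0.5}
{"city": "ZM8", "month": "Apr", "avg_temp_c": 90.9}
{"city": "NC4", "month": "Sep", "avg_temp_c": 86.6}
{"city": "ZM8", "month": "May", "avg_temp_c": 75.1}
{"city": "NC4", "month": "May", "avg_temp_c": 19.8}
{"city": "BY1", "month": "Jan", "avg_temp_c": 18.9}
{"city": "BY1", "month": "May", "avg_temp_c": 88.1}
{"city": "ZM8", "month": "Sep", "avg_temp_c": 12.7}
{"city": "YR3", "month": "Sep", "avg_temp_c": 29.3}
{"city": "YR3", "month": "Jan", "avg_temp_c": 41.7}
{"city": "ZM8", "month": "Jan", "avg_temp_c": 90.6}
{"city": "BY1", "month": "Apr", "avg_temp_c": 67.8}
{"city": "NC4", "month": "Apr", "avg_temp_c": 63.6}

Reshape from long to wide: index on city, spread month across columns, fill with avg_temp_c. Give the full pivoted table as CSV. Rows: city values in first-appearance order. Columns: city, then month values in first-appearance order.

Columns: city plus the 4 distinct month values (Jan, Apr, May, Sep).
For example, row NC4 column Jan takes avg_temp_c=16.6 from the long row (NC4, Jan).

city,Jan,Apr,May,Sep
NC4,16.6,63.6,19.8,86.6
YR3,41.7,66.5,6.7,29.3
BY1,18.9,67.8,88.1,0.5
ZM8,90.6,90.9,75.1,12.7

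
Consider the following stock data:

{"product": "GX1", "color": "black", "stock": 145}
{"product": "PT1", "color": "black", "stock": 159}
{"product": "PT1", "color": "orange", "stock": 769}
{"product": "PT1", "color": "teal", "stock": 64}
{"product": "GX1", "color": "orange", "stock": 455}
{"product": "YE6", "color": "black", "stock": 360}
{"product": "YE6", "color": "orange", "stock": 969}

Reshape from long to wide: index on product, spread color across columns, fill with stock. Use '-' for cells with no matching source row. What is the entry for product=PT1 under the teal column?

64

The long row with product=PT1, color=teal has stock=64.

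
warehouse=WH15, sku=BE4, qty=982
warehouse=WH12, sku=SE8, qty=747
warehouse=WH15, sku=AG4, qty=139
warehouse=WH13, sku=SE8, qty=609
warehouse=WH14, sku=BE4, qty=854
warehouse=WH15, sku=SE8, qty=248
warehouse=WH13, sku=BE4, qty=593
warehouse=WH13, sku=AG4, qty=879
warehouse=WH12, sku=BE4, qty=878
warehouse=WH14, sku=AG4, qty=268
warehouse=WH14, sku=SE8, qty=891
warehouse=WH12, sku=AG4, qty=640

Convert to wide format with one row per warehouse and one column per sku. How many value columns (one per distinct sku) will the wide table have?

3

3 distinct sku values: BE4, SE8, AG4.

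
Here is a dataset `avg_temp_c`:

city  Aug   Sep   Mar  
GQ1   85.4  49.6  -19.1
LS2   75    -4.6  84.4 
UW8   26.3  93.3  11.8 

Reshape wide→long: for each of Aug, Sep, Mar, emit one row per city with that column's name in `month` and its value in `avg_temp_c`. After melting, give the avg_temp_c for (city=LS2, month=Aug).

Unpivoting turns each (city, wide-column) pair into one long row.
The wide cell at row LS2, column Aug holds 75, so the long row (LS2, Aug) has avg_temp_c=75.

75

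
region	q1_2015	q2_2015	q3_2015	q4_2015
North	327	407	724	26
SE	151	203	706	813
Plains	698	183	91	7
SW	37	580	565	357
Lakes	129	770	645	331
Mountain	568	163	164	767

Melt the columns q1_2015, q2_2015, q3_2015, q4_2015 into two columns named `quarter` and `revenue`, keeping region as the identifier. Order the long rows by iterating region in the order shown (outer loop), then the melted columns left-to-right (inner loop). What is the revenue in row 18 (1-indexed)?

24 rows total (6 × 4). Row 18: index ⌊(18-1)/4⌋ = 4 into region → Lakes; (18-1) mod 4 = 1 into the melted columns → q2_2015.
So row 18 is (Lakes, q2_2015, 770); revenue = 770.

770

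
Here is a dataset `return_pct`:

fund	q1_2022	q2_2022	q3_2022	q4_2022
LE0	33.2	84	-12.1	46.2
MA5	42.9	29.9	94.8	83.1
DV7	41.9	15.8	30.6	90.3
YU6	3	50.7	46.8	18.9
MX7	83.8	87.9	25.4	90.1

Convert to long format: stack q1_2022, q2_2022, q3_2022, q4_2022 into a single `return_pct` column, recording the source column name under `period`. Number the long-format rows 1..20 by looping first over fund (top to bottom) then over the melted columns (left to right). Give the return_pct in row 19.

25.4

20 rows total (5 × 4). Row 19: index ⌊(19-1)/4⌋ = 4 into fund → MX7; (19-1) mod 4 = 2 into the melted columns → q3_2022.
So row 19 is (MX7, q3_2022, 25.4); return_pct = 25.4.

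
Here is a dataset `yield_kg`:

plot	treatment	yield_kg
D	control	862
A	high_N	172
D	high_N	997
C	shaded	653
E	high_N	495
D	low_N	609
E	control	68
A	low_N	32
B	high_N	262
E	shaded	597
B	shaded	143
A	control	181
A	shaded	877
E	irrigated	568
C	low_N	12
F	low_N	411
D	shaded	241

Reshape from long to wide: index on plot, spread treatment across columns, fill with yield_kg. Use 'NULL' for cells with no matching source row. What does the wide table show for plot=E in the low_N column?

NULL

No long-format row has plot=E and treatment=low_N, so the cell is NULL.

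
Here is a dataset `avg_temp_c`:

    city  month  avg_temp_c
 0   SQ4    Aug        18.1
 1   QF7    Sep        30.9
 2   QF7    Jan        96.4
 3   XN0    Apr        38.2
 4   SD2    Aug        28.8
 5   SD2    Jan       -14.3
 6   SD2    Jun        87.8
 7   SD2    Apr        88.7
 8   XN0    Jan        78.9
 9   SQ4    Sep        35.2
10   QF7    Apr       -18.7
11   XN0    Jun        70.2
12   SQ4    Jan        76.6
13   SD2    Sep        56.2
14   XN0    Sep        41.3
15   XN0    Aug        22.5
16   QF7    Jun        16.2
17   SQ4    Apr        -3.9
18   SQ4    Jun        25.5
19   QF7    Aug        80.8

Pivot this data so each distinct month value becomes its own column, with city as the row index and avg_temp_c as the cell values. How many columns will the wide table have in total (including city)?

1 column for city plus 5 distinct month values → 6 columns.

6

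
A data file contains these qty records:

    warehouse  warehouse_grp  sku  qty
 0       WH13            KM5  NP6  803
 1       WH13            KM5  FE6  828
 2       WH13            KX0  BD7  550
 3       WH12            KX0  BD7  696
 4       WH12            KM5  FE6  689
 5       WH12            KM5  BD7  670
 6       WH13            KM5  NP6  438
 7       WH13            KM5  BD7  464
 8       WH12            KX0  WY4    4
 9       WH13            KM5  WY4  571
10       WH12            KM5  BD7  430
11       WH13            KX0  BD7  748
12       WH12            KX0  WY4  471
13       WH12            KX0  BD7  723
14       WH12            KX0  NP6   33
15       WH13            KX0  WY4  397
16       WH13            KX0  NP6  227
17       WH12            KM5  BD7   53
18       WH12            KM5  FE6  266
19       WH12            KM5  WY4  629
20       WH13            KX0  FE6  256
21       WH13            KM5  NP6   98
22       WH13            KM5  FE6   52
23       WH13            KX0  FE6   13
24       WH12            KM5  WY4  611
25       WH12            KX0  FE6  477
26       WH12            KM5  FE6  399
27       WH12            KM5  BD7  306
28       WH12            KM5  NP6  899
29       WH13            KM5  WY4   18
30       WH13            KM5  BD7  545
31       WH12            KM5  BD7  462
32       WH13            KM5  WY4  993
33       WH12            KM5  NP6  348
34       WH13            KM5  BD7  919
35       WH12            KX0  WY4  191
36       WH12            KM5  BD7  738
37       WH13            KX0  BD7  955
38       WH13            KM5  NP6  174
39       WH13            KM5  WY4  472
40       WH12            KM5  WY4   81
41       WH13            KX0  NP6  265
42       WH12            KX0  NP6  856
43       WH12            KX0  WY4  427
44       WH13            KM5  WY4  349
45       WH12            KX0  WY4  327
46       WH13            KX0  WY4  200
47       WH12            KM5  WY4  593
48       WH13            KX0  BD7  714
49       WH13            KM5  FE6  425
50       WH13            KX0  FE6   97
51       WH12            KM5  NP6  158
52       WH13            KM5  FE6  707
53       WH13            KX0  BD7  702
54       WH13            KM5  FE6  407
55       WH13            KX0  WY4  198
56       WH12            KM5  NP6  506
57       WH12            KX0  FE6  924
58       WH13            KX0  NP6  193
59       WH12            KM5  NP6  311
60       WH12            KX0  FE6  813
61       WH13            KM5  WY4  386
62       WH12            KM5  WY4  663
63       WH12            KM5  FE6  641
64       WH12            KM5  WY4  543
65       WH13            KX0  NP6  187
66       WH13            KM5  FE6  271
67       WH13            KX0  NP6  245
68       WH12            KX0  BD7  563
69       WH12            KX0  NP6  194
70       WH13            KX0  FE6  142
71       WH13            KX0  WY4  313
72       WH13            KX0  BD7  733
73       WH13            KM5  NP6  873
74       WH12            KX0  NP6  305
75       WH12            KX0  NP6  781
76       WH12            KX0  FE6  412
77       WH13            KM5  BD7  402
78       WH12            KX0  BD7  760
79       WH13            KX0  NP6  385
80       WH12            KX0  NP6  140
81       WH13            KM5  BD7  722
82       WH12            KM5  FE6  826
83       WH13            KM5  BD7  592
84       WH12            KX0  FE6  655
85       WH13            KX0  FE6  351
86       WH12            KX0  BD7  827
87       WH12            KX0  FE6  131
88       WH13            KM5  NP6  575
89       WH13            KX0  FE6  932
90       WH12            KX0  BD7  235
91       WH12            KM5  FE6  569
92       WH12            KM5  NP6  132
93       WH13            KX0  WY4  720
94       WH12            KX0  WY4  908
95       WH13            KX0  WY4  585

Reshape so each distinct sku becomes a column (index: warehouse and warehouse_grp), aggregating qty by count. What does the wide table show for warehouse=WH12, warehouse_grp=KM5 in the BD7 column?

Rows with warehouse=WH12, warehouse_grp=KM5 and sku=BD7: qty values are 670, 430, 53, 306, 462, 738.
6 rows match — count = 6.

6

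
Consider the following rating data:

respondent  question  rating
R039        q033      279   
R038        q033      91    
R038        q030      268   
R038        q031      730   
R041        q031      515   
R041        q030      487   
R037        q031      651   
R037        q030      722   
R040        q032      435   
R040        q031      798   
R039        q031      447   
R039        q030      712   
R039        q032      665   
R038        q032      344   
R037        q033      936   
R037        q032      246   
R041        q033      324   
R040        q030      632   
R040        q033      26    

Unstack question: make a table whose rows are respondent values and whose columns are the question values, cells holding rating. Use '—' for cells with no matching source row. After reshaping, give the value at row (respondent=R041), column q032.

—

No long-format row has respondent=R041 and question=q032, so the cell is —.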